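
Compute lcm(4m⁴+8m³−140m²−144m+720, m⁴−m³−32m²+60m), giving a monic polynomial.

m⁵+2m⁴−35m³−36m²+180m

Euclidean algorithm in ℚ[m]:
  4m⁴+8m³−140m²−144m+720 = (4)(m⁴−m³−32m²+60m) + (12m³−12m²−384m+720)
  m⁴−m³−32m²+60m = ((1/12)m)(12m³−12m²−384m+720) + (0)
Last nonzero remainder: 12m³−12m²−384m+720. Dividing through by 12 gives the monic gcd m³−m²−32m+60.
Then lcm(f, g) = f·g / gcd(f, g); expanding and making the result monic gives the answer.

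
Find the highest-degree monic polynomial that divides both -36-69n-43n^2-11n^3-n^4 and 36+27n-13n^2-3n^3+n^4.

3+4n+n^2

Euclidean algorithm in ℚ[n]:
  -n^4-11n^3-43n^2-69n-36 = (-1)(n^4-3n^3-13n^2+27n+36) + (-14n^3-56n^2-42n)
  n^4-3n^3-13n^2+27n+36 = (-(1/14)n+1/2)(-14n^3-56n^2-42n) + (12n^2+48n+36)
  -14n^3-56n^2-42n = (-(7/6)n)(12n^2+48n+36) + (0)
Last nonzero remainder: 12n^2+48n+36. Dividing through by 12 gives the monic gcd n^2+4n+3.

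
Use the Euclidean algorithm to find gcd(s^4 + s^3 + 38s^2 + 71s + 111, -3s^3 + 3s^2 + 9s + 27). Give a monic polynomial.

s^2 + 2s + 3

Repeated division with remainder:
  s^4 + s^3 + 38s^2 + 71s + 111 = (-(1/3)s - 2/3)(-3s^3 + 3s^2 + 9s + 27) + (43s^2 + 86s + 129)
  -3s^3 + 3s^2 + 9s + 27 = (-(3/43)s + 9/43)(43s^2 + 86s + 129) + (0)
Last nonzero remainder: 43s^2 + 86s + 129. Dividing through by 43 gives the monic gcd s^2 + 2s + 3.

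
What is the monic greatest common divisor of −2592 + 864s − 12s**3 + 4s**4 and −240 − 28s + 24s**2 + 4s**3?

Euclidean algorithm in ℚ[s]:
  4s**4 − 12s**3 + 864s − 2592 = (s − 9)(4s**3 + 24s**2 − 28s − 240) + (244s**2 + 852s − 4752)
  4s**3 + 24s**2 − 28s − 240 = ((1/61)s + 153/3721)(244s**2 + 852s − 4752) + ((55328/3721)s − 165984/3721)
  244s**2 + 852s − 4752 = ((226981/13832)s + 368379/3458)((55328/3721)s − 165984/3721) + (0)
Last nonzero remainder: (55328/3721)s − 165984/3721. Dividing through by 55328/3721 gives the monic gcd s − 3.

−3 + s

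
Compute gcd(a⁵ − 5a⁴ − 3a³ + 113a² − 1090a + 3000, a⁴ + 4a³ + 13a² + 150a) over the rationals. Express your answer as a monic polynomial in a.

Euclidean algorithm in ℚ[a]:
  a⁵ − 5a⁴ − 3a³ + 113a² − 1090a + 3000 = (a − 9)(a⁴ + 4a³ + 13a² + 150a) + (20a³ + 80a² + 260a + 3000)
  a⁴ + 4a³ + 13a² + 150a = ((1/20)a)(20a³ + 80a² + 260a + 3000) + (0)
Last nonzero remainder: 20a³ + 80a² + 260a + 3000. Dividing through by 20 gives the monic gcd a³ + 4a² + 13a + 150.

a³ + 4a² + 13a + 150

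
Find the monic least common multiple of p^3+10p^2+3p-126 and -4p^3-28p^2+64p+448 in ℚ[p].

p^5+10p^4-13p^3-286p^2-48p+2016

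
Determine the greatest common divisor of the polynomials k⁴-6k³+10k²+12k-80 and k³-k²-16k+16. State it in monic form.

k-4

Euclidean algorithm in ℚ[k]:
  k⁴-6k³+10k²+12k-80 = (k-5)(k³-k²-16k+16) + (21k²-84k)
  k³-k²-16k+16 = ((1/21)k+1/7)(21k²-84k) + (-4k+16)
  21k²-84k = (-(21/4)k)(-4k+16) + (0)
Last nonzero remainder: -4k+16. Dividing through by -4 gives the monic gcd k-4.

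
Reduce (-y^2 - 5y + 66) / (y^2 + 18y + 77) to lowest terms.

(-y + 6)/(y + 7)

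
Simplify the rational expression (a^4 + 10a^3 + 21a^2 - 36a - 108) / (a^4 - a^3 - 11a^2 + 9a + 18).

By polynomial division,
  a^4 + 10a^3 + 21a^2 - 36a - 108 = (a^4 - a^3 - 11a^2 + 9a + 18) + (11a^3 + 32a^2 - 45a - 126)
  a^4 - a^3 - 11a^2 + 9a + 18 = ((1/11)a - 43/121)(11a^3 + 32a^2 - 45a - 126) + ((540/121)a^2 + (540/121)a - 3240/121)
  11a^3 + 32a^2 - 45a - 126 = ((1331/540)a + 847/180)((540/121)a^2 + (540/121)a - 3240/121) + (0)
Last nonzero remainder: (540/121)a^2 + (540/121)a - 3240/121. Dividing through by 540/121 gives the monic gcd a^2 + a - 6.
Cancel a^2 + a - 6 from numerator and denominator to get the reduced form.

(a^2 + 9a + 18)/(a^2 - 2a - 3)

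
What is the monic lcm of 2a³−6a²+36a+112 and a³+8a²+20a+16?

a⁵+3a⁴+8a³+140a²+480a+448

By polynomial division,
  2a³−6a²+36a+112 = (2)(a³+8a²+20a+16) + (−22a²−4a+80)
  a³+8a²+20a+16 = (−(1/22)a−43/121)(−22a²−4a+80) + ((2688/121)a+5376/121)
  −22a²−4a+80 = (−(1331/1344)a+605/336)((2688/121)a+5376/121) + (0)
Last nonzero remainder: (2688/121)a+5376/121. Dividing through by 2688/121 gives the monic gcd a+2.
Then lcm(f, g) = f·g / gcd(f, g); expanding and making the result monic gives the answer.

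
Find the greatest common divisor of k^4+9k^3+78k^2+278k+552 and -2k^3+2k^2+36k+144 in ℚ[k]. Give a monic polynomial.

k^2+5k+12

Repeated division with remainder:
  k^4+9k^3+78k^2+278k+552 = (-(1/2)k-5)(-2k^3+2k^2+36k+144) + (106k^2+530k+1272)
  -2k^3+2k^2+36k+144 = (-(1/53)k+6/53)(106k^2+530k+1272) + (0)
Last nonzero remainder: 106k^2+530k+1272. Dividing through by 106 gives the monic gcd k^2+5k+12.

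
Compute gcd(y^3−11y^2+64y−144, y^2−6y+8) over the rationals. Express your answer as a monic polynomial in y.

Repeated division with remainder:
  y^3−11y^2+64y−144 = (y−5)(y^2−6y+8) + (26y−104)
  y^2−6y+8 = ((1/26)y−1/13)(26y−104) + (0)
Last nonzero remainder: 26y−104. Dividing through by 26 gives the monic gcd y−4.

y−4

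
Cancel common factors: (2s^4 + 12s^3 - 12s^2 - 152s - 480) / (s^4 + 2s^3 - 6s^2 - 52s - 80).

Repeated division with remainder:
  2s^4 + 12s^3 - 12s^2 - 152s - 480 = (2)(s^4 + 2s^3 - 6s^2 - 52s - 80) + (8s^3 - 48s - 320)
  s^4 + 2s^3 - 6s^2 - 52s - 80 = ((1/8)s + 1/4)(8s^3 - 48s - 320) + (0)
Last nonzero remainder: 8s^3 - 48s - 320. Dividing through by 8 gives the monic gcd s^3 - 6s - 40.
Cancel s^3 - 6s - 40 from numerator and denominator to get the reduced form.

(2s + 12)/(s + 2)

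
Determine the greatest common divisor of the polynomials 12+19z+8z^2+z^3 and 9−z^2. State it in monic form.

3+z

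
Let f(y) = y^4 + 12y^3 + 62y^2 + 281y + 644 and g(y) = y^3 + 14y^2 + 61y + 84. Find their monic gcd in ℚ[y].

y^2 + 11y + 28

Euclidean algorithm in ℚ[y]:
  y^4 + 12y^3 + 62y^2 + 281y + 644 = (y - 2)(y^3 + 14y^2 + 61y + 84) + (29y^2 + 319y + 812)
  y^3 + 14y^2 + 61y + 84 = ((1/29)y + 3/29)(29y^2 + 319y + 812) + (0)
Last nonzero remainder: 29y^2 + 319y + 812. Dividing through by 29 gives the monic gcd y^2 + 11y + 28.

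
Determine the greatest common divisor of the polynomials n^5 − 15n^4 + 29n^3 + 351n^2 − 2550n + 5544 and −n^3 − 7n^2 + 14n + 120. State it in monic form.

n^2 + 2n − 24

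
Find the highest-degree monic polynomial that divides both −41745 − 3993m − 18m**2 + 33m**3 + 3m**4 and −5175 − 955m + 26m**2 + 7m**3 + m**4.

115 + 11m + m**2

Euclidean algorithm in ℚ[m]:
  3m**4 + 33m**3 − 18m**2 − 3993m − 41745 = (3)(m**4 + 7m**3 + 26m**2 − 955m − 5175) + (12m**3 − 96m**2 − 1128m − 26220)
  m**4 + 7m**3 + 26m**2 − 955m − 5175 = ((1/12)m + 5/4)(12m**3 − 96m**2 − 1128m − 26220) + (240m**2 + 2640m + 27600)
  12m**3 − 96m**2 − 1128m − 26220 = ((1/20)m − 19/20)(240m**2 + 2640m + 27600) + (0)
Last nonzero remainder: 240m**2 + 2640m + 27600. Dividing through by 240 gives the monic gcd m**2 + 11m + 115.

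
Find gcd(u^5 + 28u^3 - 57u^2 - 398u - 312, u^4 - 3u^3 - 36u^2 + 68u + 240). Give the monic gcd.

u^2 - 2u - 8

Apply the Euclidean algorithm:
  u^5 + 28u^3 - 57u^2 - 398u - 312 = (u + 3)(u^4 - 3u^3 - 36u^2 + 68u + 240) + (73u^3 - 17u^2 - 842u - 1032)
  u^4 - 3u^3 - 36u^2 + 68u + 240 = ((1/73)u - 202/5329)(73u^3 - 17u^2 - 842u - 1032) + (-(133812/5329)u^2 + (267624/5329)u + 1070496/5329)
  73u^3 - 17u^2 - 842u - 1032 = (-(389017/133812)u - 229147/44604)(-(133812/5329)u^2 + (267624/5329)u + 1070496/5329) + (0)
Last nonzero remainder: -(133812/5329)u^2 + (267624/5329)u + 1070496/5329. Dividing through by -133812/5329 gives the monic gcd u^2 - 2u - 8.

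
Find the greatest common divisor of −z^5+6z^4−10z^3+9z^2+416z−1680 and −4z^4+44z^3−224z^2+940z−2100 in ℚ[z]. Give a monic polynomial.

Apply the Euclidean algorithm:
  −z^5+6z^4−10z^3+9z^2+416z−1680 = ((1/4)z+5/4)(−4z^4+44z^3−224z^2+940z−2100) + (−9z^3+54z^2−234z+945)
  −4z^4+44z^3−224z^2+940z−2100 = ((4/9)z−20/9)(−9z^3+54z^2−234z+945) + (0)
Last nonzero remainder: −9z^3+54z^2−234z+945. Dividing through by −9 gives the monic gcd z^3−6z^2+26z−105.

z^3−6z^2+26z−105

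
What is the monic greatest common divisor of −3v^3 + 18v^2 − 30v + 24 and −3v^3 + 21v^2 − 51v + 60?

v − 4

By polynomial division,
  −3v^3 + 18v^2 − 30v + 24 = (−3v^3 + 21v^2 − 51v + 60) + (−3v^2 + 21v − 36)
  −3v^3 + 21v^2 − 51v + 60 = (v)(−3v^2 + 21v − 36) + (−15v + 60)
  −3v^2 + 21v − 36 = ((1/5)v − 3/5)(−15v + 60) + (0)
Last nonzero remainder: −15v + 60. Dividing through by −15 gives the monic gcd v − 4.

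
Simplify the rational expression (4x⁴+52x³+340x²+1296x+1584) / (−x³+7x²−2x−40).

(−4x³−44x²−252x−792)/(x²−9x+20)

Euclidean algorithm in ℚ[x]:
  4x⁴+52x³+340x²+1296x+1584 = (−4x−80)(−x³+7x²−2x−40) + (892x²+976x−1616)
  −x³+7x²−2x−40 = (−(1/892)x+1805/198916)(892x²+976x−1616) + (−(629970/49729)x−1259940/49729)
  892x²+976x−1616 = (−(22179134/314985)x+20090516/314985)(−(629970/49729)x−1259940/49729) + (0)
Last nonzero remainder: −(629970/49729)x−1259940/49729. Dividing through by −629970/49729 gives the monic gcd x+2.
Cancel x+2 from numerator and denominator to get the reduced form.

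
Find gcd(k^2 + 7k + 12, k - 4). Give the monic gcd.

Euclidean algorithm in ℚ[k]:
  k^2 + 7k + 12 = (k + 11)(k - 4) + (56)
  k - 4 = ((1/56)k - 1/14)(56) + (0)
The last nonzero remainder is the constant 56, so the polynomials are coprime and gcd = 1.

1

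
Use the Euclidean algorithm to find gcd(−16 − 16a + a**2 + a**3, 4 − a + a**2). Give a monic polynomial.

1

Apply the Euclidean algorithm:
  a**3 + a**2 − 16a − 16 = (a + 2)(a**2 − a + 4) + (−18a − 24)
  a**2 − a + 4 = (−(1/18)a + 7/54)(−18a − 24) + (64/9)
  −18a − 24 = (−(81/32)a − 27/8)(64/9) + (0)
The last nonzero remainder is the constant 64/9, so the polynomials are coprime and gcd = 1.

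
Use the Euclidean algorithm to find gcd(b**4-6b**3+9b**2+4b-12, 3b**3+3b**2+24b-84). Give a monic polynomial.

Apply the Euclidean algorithm:
  b**4-6b**3+9b**2+4b-12 = ((1/3)b-7/3)(3b**3+3b**2+24b-84) + (8b**2+88b-208)
  3b**3+3b**2+24b-84 = ((3/8)b-15/4)(8b**2+88b-208) + (432b-864)
  8b**2+88b-208 = ((1/54)b+13/54)(432b-864) + (0)
Last nonzero remainder: 432b-864. Dividing through by 432 gives the monic gcd b-2.

b-2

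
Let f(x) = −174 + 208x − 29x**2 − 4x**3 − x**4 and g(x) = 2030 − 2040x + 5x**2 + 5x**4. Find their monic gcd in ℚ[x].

−58 + 50x + 7x**2 + x**3

Repeated division with remainder:
  −x**4 − 4x**3 − 29x**2 + 208x − 174 = (−1/5)(5x**4 + 5x**2 − 2040x + 2030) + (−4x**3 − 28x**2 − 200x + 232)
  5x**4 + 5x**2 − 2040x + 2030 = (−(5/4)x + 35/4)(−4x**3 − 28x**2 − 200x + 232) + (0)
Last nonzero remainder: −4x**3 − 28x**2 − 200x + 232. Dividing through by −4 gives the monic gcd x**3 + 7x**2 + 50x − 58.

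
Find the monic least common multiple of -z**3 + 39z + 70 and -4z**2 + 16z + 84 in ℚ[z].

z**4 + 3z**3 - 39z**2 - 187z - 210

Apply the Euclidean algorithm:
  -z**3 + 39z + 70 = ((1/4)z + 1)(-4z**2 + 16z + 84) + (2z - 14)
  -4z**2 + 16z + 84 = (-2z - 6)(2z - 14) + (0)
Last nonzero remainder: 2z - 14. Dividing through by 2 gives the monic gcd z - 7.
Then lcm(f, g) = f·g / gcd(f, g); expanding and making the result monic gives the answer.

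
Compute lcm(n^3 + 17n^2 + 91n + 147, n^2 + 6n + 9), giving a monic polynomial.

n^4 + 20n^3 + 142n^2 + 420n + 441

Repeated division with remainder:
  n^3 + 17n^2 + 91n + 147 = (n + 11)(n^2 + 6n + 9) + (16n + 48)
  n^2 + 6n + 9 = ((1/16)n + 3/16)(16n + 48) + (0)
Last nonzero remainder: 16n + 48. Dividing through by 16 gives the monic gcd n + 3.
Then lcm(f, g) = f·g / gcd(f, g); expanding and making the result monic gives the answer.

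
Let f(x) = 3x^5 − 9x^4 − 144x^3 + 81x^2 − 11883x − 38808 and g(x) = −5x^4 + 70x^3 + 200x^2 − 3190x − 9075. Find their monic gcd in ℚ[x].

x^2 − 8x − 33

Euclidean algorithm in ℚ[x]:
  3x^5 − 9x^4 − 144x^3 + 81x^2 − 11883x − 38808 = (−(3/5)x − 33/5)(−5x^4 + 70x^3 + 200x^2 − 3190x − 9075) + (438x^3 − 513x^2 − 38382x − 98703)
  −5x^4 + 70x^3 + 200x^2 − 3190x − 9075 = (−(5/438)x + 9365/63948)(438x^3 − 513x^2 − 38382x − 98703) + (−(3475005/21316)x^2 + (6950010/5329)x + 114675165/21316)
  438x^3 − 513x^2 − 38382x − 98703 = (−(3112136/1158335)x − 21252052/1158335)(−(3475005/21316)x^2 + (6950010/5329)x + 114675165/21316) + (0)
Last nonzero remainder: −(3475005/21316)x^2 + (6950010/5329)x + 114675165/21316. Dividing through by −3475005/21316 gives the monic gcd x^2 − 8x − 33.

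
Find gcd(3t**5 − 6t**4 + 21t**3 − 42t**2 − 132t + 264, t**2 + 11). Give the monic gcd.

t**2 + 11

Euclidean algorithm in ℚ[t]:
  3t**5 − 6t**4 + 21t**3 − 42t**2 − 132t + 264 = (3t**3 − 6t**2 − 12t + 24)(t**2 + 11) + (0)
The last nonzero remainder t**2 + 11 is already monic.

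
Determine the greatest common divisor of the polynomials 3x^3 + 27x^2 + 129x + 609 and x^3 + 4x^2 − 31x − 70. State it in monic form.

Euclidean algorithm in ℚ[x]:
  3x^3 + 27x^2 + 129x + 609 = (3)(x^3 + 4x^2 − 31x − 70) + (15x^2 + 222x + 819)
  x^3 + 4x^2 − 31x − 70 = ((1/15)x − 18/25)(15x^2 + 222x + 819) + ((1856/25)x + 12992/25)
  15x^2 + 222x + 819 = ((375/1856)x + 2925/1856)((1856/25)x + 12992/25) + (0)
Last nonzero remainder: (1856/25)x + 12992/25. Dividing through by 1856/25 gives the monic gcd x + 7.

x + 7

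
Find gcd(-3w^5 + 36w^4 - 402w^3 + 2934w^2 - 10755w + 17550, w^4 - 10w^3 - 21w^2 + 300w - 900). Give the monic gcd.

Euclidean algorithm in ℚ[w]:
  -3w^5 + 36w^4 - 402w^3 + 2934w^2 - 10755w + 17550 = (-3w + 6)(w^4 - 10w^3 - 21w^2 + 300w - 900) + (-405w^3 + 3960w^2 - 15255w + 22950)
  w^4 - 10w^3 - 21w^2 + 300w - 900 = (-(1/405)w + 2/3645)(-405w^3 + 3960w^2 - 15255w + 22950) + (-(4928/81)w^2 + (9856/27)w - 24640/27)
  -405w^3 + 3960w^2 - 15255w + 22950 = ((32805/4928)w - 61965/2464)(-(4928/81)w^2 + (9856/27)w - 24640/27) + (0)
Last nonzero remainder: -(4928/81)w^2 + (9856/27)w - 24640/27. Dividing through by -4928/81 gives the monic gcd w^2 - 6w + 15.

w^2 - 6w + 15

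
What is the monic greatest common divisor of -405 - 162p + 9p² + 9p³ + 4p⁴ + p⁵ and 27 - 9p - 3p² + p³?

Euclidean algorithm in ℚ[p]:
  p⁵ + 4p⁴ + 9p³ + 9p² - 162p - 405 = (p² + 7p + 39)(p³ - 3p² - 9p + 27) + (162p² - 1458)
  p³ - 3p² - 9p + 27 = ((1/162)p - 1/54)(162p² - 1458) + (0)
Last nonzero remainder: 162p² - 1458. Dividing through by 162 gives the monic gcd p² - 9.

-9 + p²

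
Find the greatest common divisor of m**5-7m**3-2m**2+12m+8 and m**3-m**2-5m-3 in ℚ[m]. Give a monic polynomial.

Apply the Euclidean algorithm:
  m**5-7m**3-2m**2+12m+8 = (m**2+m-1)(m**3-m**2-5m-3) + (5m**2+10m+5)
  m**3-m**2-5m-3 = ((1/5)m-3/5)(5m**2+10m+5) + (0)
Last nonzero remainder: 5m**2+10m+5. Dividing through by 5 gives the monic gcd m**2+2m+1.

m**2+2m+1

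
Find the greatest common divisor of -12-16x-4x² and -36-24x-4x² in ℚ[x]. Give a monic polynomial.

By polynomial division,
  -4x²-16x-12 = (-4x²-24x-36) + (8x+24)
  -4x²-24x-36 = (-(1/2)x-3/2)(8x+24) + (0)
Last nonzero remainder: 8x+24. Dividing through by 8 gives the monic gcd x+3.

3+x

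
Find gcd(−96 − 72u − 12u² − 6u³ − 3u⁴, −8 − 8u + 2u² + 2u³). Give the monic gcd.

Apply the Euclidean algorithm:
  −3u⁴ − 6u³ − 12u² − 72u − 96 = (−(3/2)u − 3/2)(2u³ + 2u² − 8u − 8) + (−21u² − 96u − 108)
  2u³ + 2u² − 8u − 8 = (−(2/21)u + 50/147)(−21u² − 96u − 108) + ((704/49)u + 1408/49)
  −21u² − 96u − 108 = (−(1029/704)u − 1323/352)((704/49)u + 1408/49) + (0)
Last nonzero remainder: (704/49)u + 1408/49. Dividing through by 704/49 gives the monic gcd u + 2.

2 + u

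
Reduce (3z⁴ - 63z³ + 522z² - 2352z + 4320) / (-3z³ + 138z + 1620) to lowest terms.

(-z³ + 11z² - 64z + 144)/(z² + 10z + 54)

By polynomial division,
  3z⁴ - 63z³ + 522z² - 2352z + 4320 = (-z + 21)(-3z³ + 138z + 1620) + (660z² - 3630z - 29700)
  -3z³ + 138z + 1620 = (-(1/220)z - 1/40)(660z² - 3630z - 29700) + (-(351/4)z + 1755/2)
  660z² - 3630z - 29700 = (-(880/117)z - 440/13)(-(351/4)z + 1755/2) + (0)
Last nonzero remainder: -(351/4)z + 1755/2. Dividing through by -351/4 gives the monic gcd z - 10.
Cancel z - 10 from numerator and denominator to get the reduced form.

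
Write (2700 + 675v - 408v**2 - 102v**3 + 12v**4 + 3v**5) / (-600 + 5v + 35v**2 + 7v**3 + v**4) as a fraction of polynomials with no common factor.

By polynomial division,
  3v**5 + 12v**4 - 102v**3 - 408v**2 + 675v + 2700 = (3v - 9)(v**4 + 7v**3 + 35v**2 + 5v - 600) + (-144v**3 - 108v**2 + 2520v - 2700)
  v**4 + 7v**3 + 35v**2 + 5v - 600 = (-(1/144)v - 25/576)(-144v**3 - 108v**2 + 2520v - 2700) + ((765/16)v**2 + (765/8)v - 11475/16)
  -144v**3 - 108v**2 + 2520v - 2700 = (-(256/85)v + 64/17)((765/16)v**2 + (765/8)v - 11475/16) + (0)
Last nonzero remainder: (765/16)v**2 + (765/8)v - 11475/16. Dividing through by 765/16 gives the monic gcd v**2 + 2v - 15.
Cancel v**2 + 2v - 15 from numerator and denominator to get the reduced form.

(-180 - 69v + 6v**2 + 3v**3)/(40 + 5v + v**2)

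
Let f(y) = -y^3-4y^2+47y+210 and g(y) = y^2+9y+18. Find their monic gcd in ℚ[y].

Apply the Euclidean algorithm:
  -y^3-4y^2+47y+210 = (-y+5)(y^2+9y+18) + (20y+120)
  y^2+9y+18 = ((1/20)y+3/20)(20y+120) + (0)
Last nonzero remainder: 20y+120. Dividing through by 20 gives the monic gcd y+6.

y+6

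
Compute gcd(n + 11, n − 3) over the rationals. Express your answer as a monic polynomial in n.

Apply the Euclidean algorithm:
  n + 11 = (n − 3) + (14)
  n − 3 = ((1/14)n − 3/14)(14) + (0)
The last nonzero remainder is the constant 14, so the polynomials are coprime and gcd = 1.

1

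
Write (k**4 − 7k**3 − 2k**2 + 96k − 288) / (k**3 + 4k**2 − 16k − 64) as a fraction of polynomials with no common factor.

(k**3 − 11k**2 + 42k − 72)/(k**2 − 16)

Euclidean algorithm in ℚ[k]:
  k**4 − 7k**3 − 2k**2 + 96k − 288 = (k − 11)(k**3 + 4k**2 − 16k − 64) + (58k**2 − 16k − 992)
  k**3 + 4k**2 − 16k − 64 = ((1/58)k + 62/841)(58k**2 − 16k − 992) + ((1920/841)k + 7680/841)
  58k**2 − 16k − 992 = ((24389/960)k − 26071/240)((1920/841)k + 7680/841) + (0)
Last nonzero remainder: (1920/841)k + 7680/841. Dividing through by 1920/841 gives the monic gcd k + 4.
Cancel k + 4 from numerator and denominator to get the reduced form.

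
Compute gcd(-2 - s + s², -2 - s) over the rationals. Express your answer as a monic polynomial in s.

By polynomial division,
  s² - s - 2 = (-s + 3)(-s - 2) + (4)
  -s - 2 = (-(1/4)s - 1/2)(4) + (0)
The last nonzero remainder is the constant 4, so the polynomials are coprime and gcd = 1.

1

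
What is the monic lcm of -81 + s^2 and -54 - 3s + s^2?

Euclidean algorithm in ℚ[s]:
  s^2 - 81 = (s^2 - 3s - 54) + (3s - 27)
  s^2 - 3s - 54 = ((1/3)s + 2)(3s - 27) + (0)
Last nonzero remainder: 3s - 27. Dividing through by 3 gives the monic gcd s - 9.
Then lcm(f, g) = f·g / gcd(f, g); expanding and making the result monic gives the answer.

-486 - 81s + 6s^2 + s^3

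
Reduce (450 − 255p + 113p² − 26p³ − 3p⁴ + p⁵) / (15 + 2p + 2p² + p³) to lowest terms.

Euclidean algorithm in ℚ[p]:
  p⁵ − 3p⁴ − 26p³ + 113p² − 255p + 450 = (p² − 5p − 18)(p³ + 2p² + 2p + 15) + (144p² − 144p + 720)
  p³ + 2p² + 2p + 15 = ((1/144)p + 1/48)(144p² − 144p + 720) + (0)
Last nonzero remainder: 144p² − 144p + 720. Dividing through by 144 gives the monic gcd p² − p + 5.
Cancel p² − p + 5 from numerator and denominator to get the reduced form.

(90 − 33p − 2p² + p³)/(3 + p)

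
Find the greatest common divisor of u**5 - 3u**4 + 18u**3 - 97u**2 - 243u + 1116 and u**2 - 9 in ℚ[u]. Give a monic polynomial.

u**2 - 9

By polynomial division,
  u**5 - 3u**4 + 18u**3 - 97u**2 - 243u + 1116 = (u**3 - 3u**2 + 27u - 124)(u**2 - 9) + (0)
The last nonzero remainder u**2 - 9 is already monic.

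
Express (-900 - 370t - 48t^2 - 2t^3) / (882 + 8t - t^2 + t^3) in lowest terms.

By polynomial division,
  -2t^3 - 48t^2 - 370t - 900 = (-2)(t^3 - t^2 + 8t + 882) + (-50t^2 - 354t + 864)
  t^3 - t^2 + 8t + 882 = (-(1/50)t + 101/625)(-50t^2 - 354t + 864) + ((51554/625)t + 463986/625)
  -50t^2 - 354t + 864 = (-(15625/25777)t + 30000/25777)((51554/625)t + 463986/625) + (0)
Last nonzero remainder: (51554/625)t + 463986/625. Dividing through by 51554/625 gives the monic gcd t + 9.
Cancel t + 9 from numerator and denominator to get the reduced form.

(-100 - 30t - 2t^2)/(98 - 10t + t^2)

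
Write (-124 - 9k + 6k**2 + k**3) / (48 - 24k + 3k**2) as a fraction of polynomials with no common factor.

By polynomial division,
  k**3 + 6k**2 - 9k - 124 = ((1/3)k + 14/3)(3k**2 - 24k + 48) + (87k - 348)
  3k**2 - 24k + 48 = ((1/29)k - 4/29)(87k - 348) + (0)
Last nonzero remainder: 87k - 348. Dividing through by 87 gives the monic gcd k - 4.
Cancel k - 4 from numerator and denominator to get the reduced form.

(31 + 10k + k**2)/(-12 + 3k)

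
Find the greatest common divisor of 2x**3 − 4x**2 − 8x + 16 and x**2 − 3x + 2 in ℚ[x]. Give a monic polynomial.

Euclidean algorithm in ℚ[x]:
  2x**3 − 4x**2 − 8x + 16 = (2x + 2)(x**2 − 3x + 2) + (−6x + 12)
  x**2 − 3x + 2 = (−(1/6)x + 1/6)(−6x + 12) + (0)
Last nonzero remainder: −6x + 12. Dividing through by −6 gives the monic gcd x − 2.

x − 2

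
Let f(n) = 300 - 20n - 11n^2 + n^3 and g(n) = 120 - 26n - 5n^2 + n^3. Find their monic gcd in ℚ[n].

-30 - n + n^2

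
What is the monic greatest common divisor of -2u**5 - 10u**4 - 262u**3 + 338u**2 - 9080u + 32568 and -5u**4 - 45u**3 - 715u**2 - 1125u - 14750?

u**2 + 9u + 118

Apply the Euclidean algorithm:
  -2u**5 - 10u**4 - 262u**3 + 338u**2 - 9080u + 32568 = ((2/5)u - 8/5)(-5u**4 - 45u**3 - 715u**2 - 1125u - 14750) + (-48u**3 - 356u**2 - 4980u + 8968)
  -5u**4 - 45u**3 - 715u**2 - 1125u - 14750 = ((5/48)u + 95/576)(-48u**3 - 356u**2 - 4980u + 8968) + (-(19805/144)u**2 - (19805/16)u - 1168495/72)
  -48u**3 - 356u**2 - 4980u + 8968 = ((6912/19805)u - 10944/19805)(-(19805/144)u**2 - (19805/16)u - 1168495/72) + (0)
Last nonzero remainder: -(19805/144)u**2 - (19805/16)u - 1168495/72. Dividing through by -19805/144 gives the monic gcd u**2 + 9u + 118.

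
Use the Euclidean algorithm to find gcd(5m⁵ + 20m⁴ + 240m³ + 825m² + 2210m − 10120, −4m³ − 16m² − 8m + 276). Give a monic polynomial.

m² + 7m + 23

Repeated division with remainder:
  5m⁵ + 20m⁴ + 240m³ + 825m² + 2210m − 10120 = (−(5/4)m² − 115/2)(−4m³ − 16m² − 8m + 276) + (250m² + 1750m + 5750)
  −4m³ − 16m² − 8m + 276 = (−(2/125)m + 6/125)(250m² + 1750m + 5750) + (0)
Last nonzero remainder: 250m² + 1750m + 5750. Dividing through by 250 gives the monic gcd m² + 7m + 23.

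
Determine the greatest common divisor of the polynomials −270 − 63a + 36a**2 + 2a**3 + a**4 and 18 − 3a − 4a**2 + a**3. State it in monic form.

Repeated division with remainder:
  a**4 + 2a**3 + 36a**2 − 63a − 270 = (a + 6)(a**3 − 4a**2 − 3a + 18) + (63a**2 − 63a − 378)
  a**3 − 4a**2 − 3a + 18 = ((1/63)a − 1/21)(63a**2 − 63a − 378) + (0)
Last nonzero remainder: 63a**2 − 63a − 378. Dividing through by 63 gives the monic gcd a**2 − a − 6.

−6 − a + a**2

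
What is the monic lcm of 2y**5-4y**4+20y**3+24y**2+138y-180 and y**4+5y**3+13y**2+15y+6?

Apply the Euclidean algorithm:
  2y**5-4y**4+20y**3+24y**2+138y-180 = (2y-14)(y**4+5y**3+13y**2+15y+6) + (64y**3+176y**2+336y-96)
  y**4+5y**3+13y**2+15y+6 = ((1/64)y+9/256)(64y**3+176y**2+336y-96) + ((25/16)y**2+(75/16)y+75/8)
  64y**3+176y**2+336y-96 = ((1024/25)y-256/25)((25/16)y**2+(75/16)y+75/8) + (0)
Last nonzero remainder: (25/16)y**2+(75/16)y+75/8. Dividing through by 25/16 gives the monic gcd y**2+3y+6.
Then lcm(f, g) = f·g / gcd(f, g); expanding and making the result monic gives the answer.

y**7+7y**5+30y**4+103y**3+60y**2-111y-90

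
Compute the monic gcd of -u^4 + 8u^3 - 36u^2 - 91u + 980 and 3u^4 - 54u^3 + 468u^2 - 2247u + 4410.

u^3 - 12u^2 + 84u - 245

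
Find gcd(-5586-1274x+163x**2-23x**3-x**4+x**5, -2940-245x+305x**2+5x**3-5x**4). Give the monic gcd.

-147-49x+3x**2+x**3

Repeated division with remainder:
  x**5-x**4-23x**3+163x**2-1274x-5586 = (-(1/5)x)(-5x**4+5x**3+305x**2-245x-2940) + (38x**3+114x**2-1862x-5586)
  -5x**4+5x**3+305x**2-245x-2940 = (-(5/38)x+10/19)(38x**3+114x**2-1862x-5586) + (0)
Last nonzero remainder: 38x**3+114x**2-1862x-5586. Dividing through by 38 gives the monic gcd x**3+3x**2-49x-147.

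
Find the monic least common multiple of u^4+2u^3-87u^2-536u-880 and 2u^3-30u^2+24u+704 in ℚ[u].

u^5-6u^4-103u^3+160u^2+3408u+7040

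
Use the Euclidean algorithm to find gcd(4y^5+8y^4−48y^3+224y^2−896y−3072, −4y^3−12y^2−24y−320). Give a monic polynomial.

By polynomial division,
  4y^5+8y^4−48y^3+224y^2−896y−3072 = (−y^2+y+15)(−4y^3−12y^2−24y−320) + (108y^2−216y+1728)
  −4y^3−12y^2−24y−320 = (−(1/27)y−5/27)(108y^2−216y+1728) + (0)
Last nonzero remainder: 108y^2−216y+1728. Dividing through by 108 gives the monic gcd y^2−2y+16.

y^2−2y+16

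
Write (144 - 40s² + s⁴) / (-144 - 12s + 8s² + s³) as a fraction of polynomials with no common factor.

Apply the Euclidean algorithm:
  s⁴ - 40s² + 144 = (s - 8)(s³ + 8s² - 12s - 144) + (36s² + 48s - 1008)
  s³ + 8s² - 12s - 144 = ((1/36)s + 5/27)(36s² + 48s - 1008) + ((64/9)s + 128/3)
  36s² + 48s - 1008 = ((81/16)s - 189/8)((64/9)s + 128/3) + (0)
Last nonzero remainder: (64/9)s + 128/3. Dividing through by 64/9 gives the monic gcd s + 6.
Cancel s + 6 from numerator and denominator to get the reduced form.

(24 - 4s - 6s² + s³)/(-24 + 2s + s²)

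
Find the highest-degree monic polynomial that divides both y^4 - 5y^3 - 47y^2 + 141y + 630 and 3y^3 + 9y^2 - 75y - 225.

y^2 + 8y + 15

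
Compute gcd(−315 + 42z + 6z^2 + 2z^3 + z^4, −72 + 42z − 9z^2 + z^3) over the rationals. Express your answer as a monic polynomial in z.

−3 + z

Repeated division with remainder:
  z^4 + 2z^3 + 6z^2 + 42z − 315 = (z + 11)(z^3 − 9z^2 + 42z − 72) + (63z^2 − 348z + 477)
  z^3 − 9z^2 + 42z − 72 = ((1/63)z − 73/1323)(63z^2 − 348z + 477) + ((6715/441)z − 6715/147)
  63z^2 − 348z + 477 = ((27783/6715)z − 70119/6715)((6715/441)z − 6715/147) + (0)
Last nonzero remainder: (6715/441)z − 6715/147. Dividing through by 6715/441 gives the monic gcd z − 3.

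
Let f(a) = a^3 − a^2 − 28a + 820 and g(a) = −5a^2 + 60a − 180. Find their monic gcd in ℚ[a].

1

By polynomial division,
  a^3 − a^2 − 28a + 820 = (−(1/5)a − 11/5)(−5a^2 + 60a − 180) + (68a + 424)
  −5a^2 + 60a − 180 = (−(5/68)a + 775/578)(68a + 424) + (−216320/289)
  68a + 424 = (−(4913/54080)a − 15317/27040)(−216320/289) + (0)
The last nonzero remainder is the constant −216320/289, so the polynomials are coprime and gcd = 1.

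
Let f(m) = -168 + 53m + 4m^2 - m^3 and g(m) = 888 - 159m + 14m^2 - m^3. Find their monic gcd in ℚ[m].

-8 + m

Apply the Euclidean algorithm:
  -m^3 + 4m^2 + 53m - 168 = (-m^3 + 14m^2 - 159m + 888) + (-10m^2 + 212m - 1056)
  -m^3 + 14m^2 - 159m + 888 = ((1/10)m + 18/25)(-10m^2 + 212m - 1056) + (-(5151/25)m + 41208/25)
  -10m^2 + 212m - 1056 = ((250/5151)m - 1100/1717)(-(5151/25)m + 41208/25) + (0)
Last nonzero remainder: -(5151/25)m + 41208/25. Dividing through by -5151/25 gives the monic gcd m - 8.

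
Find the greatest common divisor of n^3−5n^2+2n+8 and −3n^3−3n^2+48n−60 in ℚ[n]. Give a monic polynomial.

Repeated division with remainder:
  n^3−5n^2+2n+8 = (−1/3)(−3n^3−3n^2+48n−60) + (−6n^2+18n−12)
  −3n^3−3n^2+48n−60 = ((1/2)n+2)(−6n^2+18n−12) + (18n−36)
  −6n^2+18n−12 = (−(1/3)n+1/3)(18n−36) + (0)
Last nonzero remainder: 18n−36. Dividing through by 18 gives the monic gcd n−2.

n−2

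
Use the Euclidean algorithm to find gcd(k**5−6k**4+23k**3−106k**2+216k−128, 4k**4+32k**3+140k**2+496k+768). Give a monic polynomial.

k**2+k+16

Euclidean algorithm in ℚ[k]:
  k**5−6k**4+23k**3−106k**2+216k−128 = ((1/4)k−7/2)(4k**4+32k**3+140k**2+496k+768) + (100k**3+260k**2+1760k+2560)
  4k**4+32k**3+140k**2+496k+768 = ((1/25)k+27/125)(100k**3+260k**2+1760k+2560) + ((336/25)k**2+(336/25)k+5376/25)
  100k**3+260k**2+1760k+2560 = ((625/84)k+250/21)((336/25)k**2+(336/25)k+5376/25) + (0)
Last nonzero remainder: (336/25)k**2+(336/25)k+5376/25. Dividing through by 336/25 gives the monic gcd k**2+k+16.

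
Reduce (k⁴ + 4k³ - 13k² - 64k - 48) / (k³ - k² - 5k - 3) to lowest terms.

(k³ + 3k² - 16k - 48)/(k² - 2k - 3)

Apply the Euclidean algorithm:
  k⁴ + 4k³ - 13k² - 64k - 48 = (k + 5)(k³ - k² - 5k - 3) + (-3k² - 36k - 33)
  k³ - k² - 5k - 3 = (-(1/3)k + 13/3)(-3k² - 36k - 33) + (140k + 140)
  -3k² - 36k - 33 = (-(3/140)k - 33/140)(140k + 140) + (0)
Last nonzero remainder: 140k + 140. Dividing through by 140 gives the monic gcd k + 1.
Cancel k + 1 from numerator and denominator to get the reduced form.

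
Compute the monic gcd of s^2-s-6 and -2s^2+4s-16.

Euclidean algorithm in ℚ[s]:
  s^2-s-6 = (-1/2)(-2s^2+4s-16) + (s-14)
  -2s^2+4s-16 = (-2s-24)(s-14) + (-352)
  s-14 = (-(1/352)s+7/176)(-352) + (0)
The last nonzero remainder is the constant -352, so the polynomials are coprime and gcd = 1.

1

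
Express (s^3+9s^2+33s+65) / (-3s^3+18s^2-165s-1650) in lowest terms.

Euclidean algorithm in ℚ[s]:
  s^3+9s^2+33s+65 = (-1/3)(-3s^3+18s^2-165s-1650) + (15s^2-22s-485)
  -3s^3+18s^2-165s-1650 = (-(1/5)s+68/75)(15s^2-22s-485) + (-(18154/75)s-18154/15)
  15s^2-22s-485 = (-(1125/18154)s+7275/18154)(-(18154/75)s-18154/15) + (0)
Last nonzero remainder: -(18154/75)s-18154/15. Dividing through by -18154/75 gives the monic gcd s+5.
Cancel s+5 from numerator and denominator to get the reduced form.

(-s^2-4s-13)/(3s^2-33s+330)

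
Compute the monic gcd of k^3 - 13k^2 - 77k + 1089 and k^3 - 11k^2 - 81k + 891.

k^2 - 2k - 99

Apply the Euclidean algorithm:
  k^3 - 13k^2 - 77k + 1089 = (k^3 - 11k^2 - 81k + 891) + (-2k^2 + 4k + 198)
  k^3 - 11k^2 - 81k + 891 = (-(1/2)k + 9/2)(-2k^2 + 4k + 198) + (0)
Last nonzero remainder: -2k^2 + 4k + 198. Dividing through by -2 gives the monic gcd k^2 - 2k - 99.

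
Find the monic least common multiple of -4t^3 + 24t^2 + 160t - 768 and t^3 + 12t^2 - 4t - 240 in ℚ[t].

t^4 + 4t^3 - 100t^2 - 208t + 1920

Apply the Euclidean algorithm:
  -4t^3 + 24t^2 + 160t - 768 = (-4)(t^3 + 12t^2 - 4t - 240) + (72t^2 + 144t - 1728)
  t^3 + 12t^2 - 4t - 240 = ((1/72)t + 5/36)(72t^2 + 144t - 1728) + (0)
Last nonzero remainder: 72t^2 + 144t - 1728. Dividing through by 72 gives the monic gcd t^2 + 2t - 24.
Then lcm(f, g) = f·g / gcd(f, g); expanding and making the result monic gives the answer.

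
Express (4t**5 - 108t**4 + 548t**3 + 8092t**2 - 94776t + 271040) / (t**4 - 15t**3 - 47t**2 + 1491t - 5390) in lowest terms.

(4t**2 - 76t + 352)/(t - 7)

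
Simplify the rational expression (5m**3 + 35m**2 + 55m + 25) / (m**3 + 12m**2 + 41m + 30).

(5m + 5)/(m + 6)

Apply the Euclidean algorithm:
  5m**3 + 35m**2 + 55m + 25 = (5)(m**3 + 12m**2 + 41m + 30) + (-25m**2 - 150m - 125)
  m**3 + 12m**2 + 41m + 30 = (-(1/25)m - 6/25)(-25m**2 - 150m - 125) + (0)
Last nonzero remainder: -25m**2 - 150m - 125. Dividing through by -25 gives the monic gcd m**2 + 6m + 5.
Cancel m**2 + 6m + 5 from numerator and denominator to get the reduced form.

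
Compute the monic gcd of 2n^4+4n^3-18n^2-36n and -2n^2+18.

n^2-9

By polynomial division,
  2n^4+4n^3-18n^2-36n = (-n^2-2n)(-2n^2+18) + (0)
Last nonzero remainder: -2n^2+18. Dividing through by -2 gives the monic gcd n^2-9.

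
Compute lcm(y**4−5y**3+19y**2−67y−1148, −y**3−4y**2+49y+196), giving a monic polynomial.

y**5+2y**4−16y**3+66y**2−1617y−8036

By polynomial division,
  y**4−5y**3+19y**2−67y−1148 = (−y+9)(−y**3−4y**2+49y+196) + (104y**2−312y−2912)
  −y**3−4y**2+49y+196 = (−(1/104)y−7/104)(104y**2−312y−2912) + (0)
Last nonzero remainder: 104y**2−312y−2912. Dividing through by 104 gives the monic gcd y**2−3y−28.
Then lcm(f, g) = f·g / gcd(f, g); expanding and making the result monic gives the answer.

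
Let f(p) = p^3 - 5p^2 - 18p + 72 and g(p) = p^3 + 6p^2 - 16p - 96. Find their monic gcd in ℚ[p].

p + 4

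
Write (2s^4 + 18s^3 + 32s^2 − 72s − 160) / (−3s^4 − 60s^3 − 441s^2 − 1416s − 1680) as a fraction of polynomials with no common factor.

Apply the Euclidean algorithm:
  2s^4 + 18s^3 + 32s^2 − 72s − 160 = (−2/3)(−3s^4 − 60s^3 − 441s^2 − 1416s − 1680) + (−22s^3 − 262s^2 − 1016s − 1280)
  −3s^4 − 60s^3 − 441s^2 − 1416s − 1680 = ((3/22)s + 267/242)(−22s^3 − 262s^2 − 1016s − 1280) + (−(1620/121)s^2 − (14580/121)s − 32400/121)
  −22s^3 − 262s^2 − 1016s − 1280 = ((1331/810)s + 1936/405)(−(1620/121)s^2 − (14580/121)s − 32400/121) + (0)
Last nonzero remainder: −(1620/121)s^2 − (14580/121)s − 32400/121. Dividing through by −1620/121 gives the monic gcd s^2 + 9s + 20.
Cancel s^2 + 9s + 20 from numerator and denominator to get the reduced form.

(−2s^2 + 8)/(3s^2 + 33s + 84)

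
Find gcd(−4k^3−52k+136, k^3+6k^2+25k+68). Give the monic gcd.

k^2+2k+17

Euclidean algorithm in ℚ[k]:
  −4k^3−52k+136 = (−4)(k^3+6k^2+25k+68) + (24k^2+48k+408)
  k^3+6k^2+25k+68 = ((1/24)k+1/6)(24k^2+48k+408) + (0)
Last nonzero remainder: 24k^2+48k+408. Dividing through by 24 gives the monic gcd k^2+2k+17.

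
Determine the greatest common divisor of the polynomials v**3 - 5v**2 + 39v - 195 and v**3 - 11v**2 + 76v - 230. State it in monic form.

Euclidean algorithm in ℚ[v]:
  v**3 - 5v**2 + 39v - 195 = (v**3 - 11v**2 + 76v - 230) + (6v**2 - 37v + 35)
  v**3 - 11v**2 + 76v - 230 = ((1/6)v - 29/36)(6v**2 - 37v + 35) + ((1453/36)v - 7265/36)
  6v**2 - 37v + 35 = ((216/1453)v - 252/1453)((1453/36)v - 7265/36) + (0)
Last nonzero remainder: (1453/36)v - 7265/36. Dividing through by 1453/36 gives the monic gcd v - 5.

v - 5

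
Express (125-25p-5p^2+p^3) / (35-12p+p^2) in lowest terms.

(-25+p^2)/(-7+p)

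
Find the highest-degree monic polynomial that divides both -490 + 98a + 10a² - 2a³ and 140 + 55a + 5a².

7 + a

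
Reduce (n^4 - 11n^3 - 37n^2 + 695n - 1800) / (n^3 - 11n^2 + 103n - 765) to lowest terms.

(n^3 - 2n^2 - 55n + 200)/(n^2 - 2n + 85)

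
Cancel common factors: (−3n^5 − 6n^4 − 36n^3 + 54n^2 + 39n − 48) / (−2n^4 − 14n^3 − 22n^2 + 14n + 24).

Apply the Euclidean algorithm:
  −3n^5 − 6n^4 − 36n^3 + 54n^2 + 39n − 48 = ((3/2)n − 15/2)(−2n^4 − 14n^3 − 22n^2 + 14n + 24) + (−108n^3 − 132n^2 + 108n + 132)
  −2n^4 − 14n^3 − 22n^2 + 14n + 24 = ((1/54)n + 26/243)(−108n^3 − 132n^2 + 108n + 132) + (−(800/81)n^2 + 800/81)
  −108n^3 − 132n^2 + 108n + 132 = ((2187/200)n + 2673/200)(−(800/81)n^2 + 800/81) + (0)
Last nonzero remainder: −(800/81)n^2 + 800/81. Dividing through by −800/81 gives the monic gcd n^2 − 1.
Cancel n^2 − 1 from numerator and denominator to get the reduced form.

(3n^3 + 6n^2 + 39n − 48)/(2n^2 + 14n + 24)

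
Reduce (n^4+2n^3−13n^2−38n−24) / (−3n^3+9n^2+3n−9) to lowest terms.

(−n^3−n^2+14n+24)/(3n^2−12n+9)

Euclidean algorithm in ℚ[n]:
  n^4+2n^3−13n^2−38n−24 = (−(1/3)n−5/3)(−3n^3+9n^2+3n−9) + (3n^2−36n−39)
  −3n^3+9n^2+3n−9 = (−n−9)(3n^2−36n−39) + (−360n−360)
  3n^2−36n−39 = (−(1/120)n+13/120)(−360n−360) + (0)
Last nonzero remainder: −360n−360. Dividing through by −360 gives the monic gcd n+1.
Cancel n+1 from numerator and denominator to get the reduced form.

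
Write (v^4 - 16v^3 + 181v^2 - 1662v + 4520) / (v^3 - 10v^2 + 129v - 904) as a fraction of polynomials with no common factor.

Euclidean algorithm in ℚ[v]:
  v^4 - 16v^3 + 181v^2 - 1662v + 4520 = (v - 6)(v^3 - 10v^2 + 129v - 904) + (-8v^2 + 16v - 904)
  v^3 - 10v^2 + 129v - 904 = (-(1/8)v + 1)(-8v^2 + 16v - 904) + (0)
Last nonzero remainder: -8v^2 + 16v - 904. Dividing through by -8 gives the monic gcd v^2 - 2v + 113.
Cancel v^2 - 2v + 113 from numerator and denominator to get the reduced form.

(v^2 - 14v + 40)/(v - 8)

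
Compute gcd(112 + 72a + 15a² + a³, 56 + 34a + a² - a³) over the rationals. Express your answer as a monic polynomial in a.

4 + a

Apply the Euclidean algorithm:
  a³ + 15a² + 72a + 112 = (-1)(-a³ + a² + 34a + 56) + (16a² + 106a + 168)
  -a³ + a² + 34a + 56 = (-(1/16)a + 61/128)(16a² + 106a + 168) + (-(385/64)a - 385/16)
  16a² + 106a + 168 = (-(1024/385)a - 384/55)(-(385/64)a - 385/16) + (0)
Last nonzero remainder: -(385/64)a - 385/16. Dividing through by -385/64 gives the monic gcd a + 4.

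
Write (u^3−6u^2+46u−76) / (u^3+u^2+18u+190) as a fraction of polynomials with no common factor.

(u−2)/(u+5)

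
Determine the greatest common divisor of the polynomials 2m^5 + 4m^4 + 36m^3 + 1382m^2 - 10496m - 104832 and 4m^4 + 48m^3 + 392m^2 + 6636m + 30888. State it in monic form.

m^2 - 5m + 117

Apply the Euclidean algorithm:
  2m^5 + 4m^4 + 36m^3 + 1382m^2 - 10496m - 104832 = ((1/2)m - 5)(4m^4 + 48m^3 + 392m^2 + 6636m + 30888) + (80m^3 + 24m^2 + 7240m + 49608)
  4m^4 + 48m^3 + 392m^2 + 6636m + 30888 = ((1/20)m + 117/200)(80m^3 + 24m^2 + 7240m + 49608) + ((399/25)m^2 - (399/5)m + 46683/25)
  80m^3 + 24m^2 + 7240m + 49608 = ((2000/399)m + 10600/399)((399/25)m^2 - (399/5)m + 46683/25) + (0)
Last nonzero remainder: (399/25)m^2 - (399/5)m + 46683/25. Dividing through by 399/25 gives the monic gcd m^2 - 5m + 117.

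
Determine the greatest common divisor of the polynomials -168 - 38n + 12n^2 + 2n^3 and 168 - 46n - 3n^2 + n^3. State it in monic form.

-28 + 3n + n^2

Repeated division with remainder:
  2n^3 + 12n^2 - 38n - 168 = (2)(n^3 - 3n^2 - 46n + 168) + (18n^2 + 54n - 504)
  n^3 - 3n^2 - 46n + 168 = ((1/18)n - 1/3)(18n^2 + 54n - 504) + (0)
Last nonzero remainder: 18n^2 + 54n - 504. Dividing through by 18 gives the monic gcd n^2 + 3n - 28.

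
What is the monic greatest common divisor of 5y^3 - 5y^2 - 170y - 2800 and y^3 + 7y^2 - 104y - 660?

Apply the Euclidean algorithm:
  5y^3 - 5y^2 - 170y - 2800 = (5)(y^3 + 7y^2 - 104y - 660) + (-40y^2 + 350y + 500)
  y^3 + 7y^2 - 104y - 660 = (-(1/40)y - 63/160)(-40y^2 + 350y + 500) + ((741/16)y - 3705/8)
  -40y^2 + 350y + 500 = (-(640/741)y - 800/741)((741/16)y - 3705/8) + (0)
Last nonzero remainder: (741/16)y - 3705/8. Dividing through by 741/16 gives the monic gcd y - 10.

y - 10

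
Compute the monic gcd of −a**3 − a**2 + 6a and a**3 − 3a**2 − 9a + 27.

Euclidean algorithm in ℚ[a]:
  −a**3 − a**2 + 6a = (−1)(a**3 − 3a**2 − 9a + 27) + (−4a**2 − 3a + 27)
  a**3 − 3a**2 − 9a + 27 = (−(1/4)a + 15/16)(−4a**2 − 3a + 27) + ((9/16)a + 27/16)
  −4a**2 − 3a + 27 = (−(64/9)a + 16)((9/16)a + 27/16) + (0)
Last nonzero remainder: (9/16)a + 27/16. Dividing through by 9/16 gives the monic gcd a + 3.

a + 3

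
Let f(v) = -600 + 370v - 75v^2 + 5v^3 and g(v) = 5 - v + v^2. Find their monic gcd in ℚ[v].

1

Euclidean algorithm in ℚ[v]:
  5v^3 - 75v^2 + 370v - 600 = (5v - 70)(v^2 - v + 5) + (275v - 250)
  v^2 - v + 5 = ((1/275)v - 1/3025)(275v - 250) + (595/121)
  275v - 250 = ((6655/119)v - 6050/119)(595/121) + (0)
The last nonzero remainder is the constant 595/121, so the polynomials are coprime and gcd = 1.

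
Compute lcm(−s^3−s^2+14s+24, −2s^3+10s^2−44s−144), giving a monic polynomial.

Euclidean algorithm in ℚ[s]:
  −s^3−s^2+14s+24 = (1/2)(−2s^3+10s^2−44s−144) + (−6s^2+36s+96)
  −2s^3+10s^2−44s−144 = ((1/3)s+1/3)(−6s^2+36s+96) + (−88s−176)
  −6s^2+36s+96 = ((3/44)s−6/11)(−88s−176) + (0)
Last nonzero remainder: −88s−176. Dividing through by −88 gives the monic gcd s+2.
Then lcm(f, g) = f·g / gcd(f, g); expanding and making the result monic gives the answer.

s^5−6s^4+15s^3+110s^2−336s−864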